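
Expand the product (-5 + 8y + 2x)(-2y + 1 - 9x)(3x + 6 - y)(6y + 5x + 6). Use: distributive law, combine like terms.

(-5 + 8y + 2x)(-2y + 1 - 9x)(3x + 6 - y)(6y + 5x + 6)
= (10y - 5 + 45x - 16y^2 + 8y - 72xy - 4xy + 2x - 18x^2)(3x + 6 - y)(6y + 5x + 6)    [distributive law]
= (18y - 5 + 47x - 16y^2 - 76xy - 18x^2)(3x + 6 - y)(6y + 5x + 6)    [combine like terms]
= (54xy + 108y - 18y^2 - 15x - 30 + 5y + 141x^2 + 282x - 47xy - 48xy^2 - 96y^2 + 16y^3 - 228x^2y - 456xy + 76xy^2 - 54x^3 - 108x^2 + 18x^2y)(6y + 5x + 6)    [distributive law]
= (-449xy + 113y - 114y^2 + 267x - 30 + 33x^2 + 28xy^2 + 16y^3 - 210x^2y - 54x^3)(6y + 5x + 6)    [combine like terms]
= -2694xy^2 - 2245x^2y - 2694xy + 678y^2 + 565xy + 678y - 684y^3 - 570xy^2 - 684y^2 + 1602xy + 1335x^2 + 1602x - 180y - 150x - 180 + 198x^2y + 165x^3 + 198x^2 + 168xy^3 + 140x^2y^2 + 168xy^2 + 96y^4 + 80xy^3 + 96y^3 - 1260x^2y^2 - 1050x^3y - 1260x^2y - 324x^3y - 270x^4 - 324x^3    [distributive law]
= -3096xy^2 - 3307x^2y - 527xy - 6y^2 + 498y - 588y^3 + 1533x^2 + 1452x - 180 - 159x^3 + 248xy^3 - 1120x^2y^2 + 96y^4 - 1374x^3y - 270x^4    [combine like terms]

-3096xy^2 - 3307x^2y - 527xy - 6y^2 + 498y - 588y^3 + 1533x^2 + 1452x - 180 - 159x^3 + 248xy^3 - 1120x^2y^2 + 96y^4 - 1374x^3y - 270x^4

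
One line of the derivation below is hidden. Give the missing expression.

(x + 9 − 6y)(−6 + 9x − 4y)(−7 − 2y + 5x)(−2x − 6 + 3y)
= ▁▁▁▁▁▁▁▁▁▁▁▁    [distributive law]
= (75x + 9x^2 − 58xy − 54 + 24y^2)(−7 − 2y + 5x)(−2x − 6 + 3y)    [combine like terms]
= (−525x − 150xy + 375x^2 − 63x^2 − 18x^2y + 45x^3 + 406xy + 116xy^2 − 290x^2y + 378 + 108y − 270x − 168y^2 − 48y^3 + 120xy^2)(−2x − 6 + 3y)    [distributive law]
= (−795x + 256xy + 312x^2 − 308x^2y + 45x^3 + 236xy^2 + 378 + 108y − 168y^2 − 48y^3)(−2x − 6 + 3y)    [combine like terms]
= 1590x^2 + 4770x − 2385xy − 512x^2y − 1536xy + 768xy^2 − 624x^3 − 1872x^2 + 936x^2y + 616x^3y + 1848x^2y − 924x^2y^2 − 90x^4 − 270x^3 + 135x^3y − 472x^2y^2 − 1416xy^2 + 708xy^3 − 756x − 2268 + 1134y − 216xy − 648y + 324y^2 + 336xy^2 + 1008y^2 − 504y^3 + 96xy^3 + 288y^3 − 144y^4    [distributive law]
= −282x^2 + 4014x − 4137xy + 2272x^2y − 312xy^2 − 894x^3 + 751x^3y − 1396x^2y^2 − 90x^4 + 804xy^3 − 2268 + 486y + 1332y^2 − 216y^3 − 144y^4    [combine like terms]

After distributive law, the bracketed line is:

(−6x + 9x^2 − 4xy − 54 + 81x − 36y + 36y − 54xy + 24y^2)(−7 − 2y + 5x)(−2x − 6 + 3y)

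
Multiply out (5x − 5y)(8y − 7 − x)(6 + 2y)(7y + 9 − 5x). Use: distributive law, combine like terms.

(5x − 5y)(8y − 7 − x)(6 + 2y)(7y + 9 − 5x)
= (40xy − 35x − 5x^2 − 40y^2 + 35y + 5xy)(6 + 2y)(7y + 9 − 5x)    [distributive law]
= (45xy − 35x − 5x^2 − 40y^2 + 35y)(6 + 2y)(7y + 9 − 5x)    [combine like terms]
= (270xy + 90xy^2 − 210x − 70xy − 30x^2 − 10x^2y − 240y^2 − 80y^3 + 210y + 70y^2)(7y + 9 − 5x)    [distributive law]
= (200xy + 90xy^2 − 210x − 30x^2 − 10x^2y − 170y^2 − 80y^3 + 210y)(7y + 9 − 5x)    [combine like terms]
= 1400xy^2 + 1800xy − 1000x^2y + 630xy^3 + 810xy^2 − 450x^2y^2 − 1470xy − 1890x + 1050x^2 − 210x^2y − 270x^2 + 150x^3 − 70x^2y^2 − 90x^2y + 50x^3y − 1190y^3 − 1530y^2 + 850xy^2 − 560y^4 − 720y^3 + 400xy^3 + 1470y^2 + 1890y − 1050xy    [distributive law]
= 3060xy^2 − 720xy − 1300x^2y + 1030xy^3 − 520x^2y^2 − 1890x + 780x^2 + 150x^3 + 50x^3y − 1910y^3 − 60y^2 − 560y^4 + 1890y    [combine like terms]

3060xy^2 − 720xy − 1300x^2y + 1030xy^3 − 520x^2y^2 − 1890x + 780x^2 + 150x^3 + 50x^3y − 1910y^3 − 60y^2 − 560y^4 + 1890y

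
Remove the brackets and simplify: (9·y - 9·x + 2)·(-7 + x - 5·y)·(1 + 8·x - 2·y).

-45·y - 660·x·y + 101·y^2 + 450·x^2·y - 468·x·y^2 + 90·y^3 - 47·x + 511·x^2 - 72·x^3 - 14

(9·y - 9·x + 2)·(-7 + x - 5·y)·(1 + 8·x - 2·y)
= (-63·y + 9·x·y - 45·y^2 + 63·x - 9·x^2 + 45·x·y - 14 + 2·x - 10·y)·(1 + 8·x - 2·y)    [distributive law]
= (-73·y + 54·x·y - 45·y^2 + 65·x - 9·x^2 - 14)·(1 + 8·x - 2·y)    [combine like terms]
= -73·y - 584·x·y + 146·y^2 + 54·x·y + 432·x^2·y - 108·x·y^2 - 45·y^2 - 360·x·y^2 + 90·y^3 + 65·x + 520·x^2 - 130·x·y - 9·x^2 - 72·x^3 + 18·x^2·y - 14 - 112·x + 28·y    [distributive law]
= -45·y - 660·x·y + 101·y^2 + 450·x^2·y - 468·x·y^2 + 90·y^3 - 47·x + 511·x^2 - 72·x^3 - 14    [combine like terms]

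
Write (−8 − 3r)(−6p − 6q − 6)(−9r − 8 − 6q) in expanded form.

(−8 − 3r)(−6p − 6q − 6)(−9r − 8 − 6q)
= (48p + 48q + 48 + 18pr + 18qr + 18r)(−9r − 8 − 6q)    [distributive law]
= −432pr − 384p − 288pq − 432qr − 384q − 288q^2 − 432r − 384 − 288q − 162pr^2 − 144pr − 108pqr − 162qr^2 − 144qr − 108q^2r − 162r^2 − 144r − 108qr    [distributive law]
= −576pr − 384p − 288pq − 684qr − 672q − 288q^2 − 576r − 384 − 162pr^2 − 108pqr − 162qr^2 − 108q^2r − 162r^2    [combine like terms]

−576pr − 384p − 288pq − 684qr − 672q − 288q^2 − 576r − 384 − 162pr^2 − 108pqr − 162qr^2 − 108q^2r − 162r^2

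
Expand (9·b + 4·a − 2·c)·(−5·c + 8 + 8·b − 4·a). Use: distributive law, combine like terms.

−61·b·c + 72·b + 72·b^2 − 4·a·b − 12·a·c + 32·a − 16·a^2 + 10·c^2 − 16·c

(9·b + 4·a − 2·c)·(−5·c + 8 + 8·b − 4·a)
= −45·b·c + 72·b + 72·b^2 − 36·a·b − 20·a·c + 32·a + 32·a·b − 16·a^2 + 10·c^2 − 16·c − 16·b·c + 8·a·c    [distributive law]
= −61·b·c + 72·b + 72·b^2 − 4·a·b − 12·a·c + 32·a − 16·a^2 + 10·c^2 − 16·c    [combine like terms]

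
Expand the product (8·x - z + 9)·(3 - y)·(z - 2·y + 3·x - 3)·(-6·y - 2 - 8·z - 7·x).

(8·x - z + 9)·(3 - y)·(z - 2·y + 3·x - 3)·(-6·y - 2 - 8·z - 7·x)
= (24·x - 8·x·y - 3·z + y·z + 27 - 9·y)·(z - 2·y + 3·x - 3)·(-6·y - 2 - 8·z - 7·x)    [distributive law]
= (24·x·z - 48·x·y + 72·x² - 72·x - 8·x·y·z + 16·x·y² - 24·x²·y + 24·x·y - 3·z² + 6·y·z - 9·x·z + 9·z + y·z² - 2·y²·z + 3·x·y·z - 3·y·z + 27·z - 54·y + 81·x - 81 - 9·y·z + 18·y² - 27·x·y + 27·y)·(-6·y - 2 - 8·z - 7·x)    [distributive law]
= (15·x·z - 51·x·y + 72·x² + 9·x - 5·x·y·z + 16·x·y² - 24·x²·y - 3·z² - 6·y·z + 36·z + y·z² - 2·y²·z - 27·y - 81 + 18·y²)·(-6·y - 2 - 8·z - 7·x)    [combine like terms]
= -90·x·y·z - 30·x·z - 120·x·z² - 105·x²·z + 306·x·y² + 102·x·y + 408·x·y·z + 357·x²·y - 432·x²·y - 144·x² - 576·x²·z - 504·x³ - 54·x·y - 18·x - 72·x·z - 63·x² + 30·x·y²·z + 10·x·y·z + 40·x·y·z² + 35·x²·y·z - 96·x·y³ - 32·x·y² - 128·x·y²·z - 112·x²·y² + 144·x²·y² + 48·x²·y + 192·x²·y·z + 168·x³·y + 18·y·z² + 6·z² + 24·z³ + 21·x·z² + 36·y²·z + 12·y·z + 48·y·z² + 42·x·y·z - 216·y·z - 72·z - 288·z² - 252·x·z - 6·y²·z² - 2·y·z² - 8·y·z³ - 7·x·y·z² + 12·y³·z + 4·y²·z + 16·y²·z² + 14·x·y²·z + 162·y² + 54·y + 216·y·z + 189·x·y + 486·y + 162 + 648·z + 567·x - 108·y³ - 36·y² - 144·y²·z - 126·x·y²    [distributive law]
= 370·x·y·z - 354·x·z - 99·x·z² - 681·x²·z + 148·x·y² + 237·x·y - 27·x²·y - 207·x² - 504·x³ + 549·x - 84·x·y²·z + 33·x·y·z² + 227·x²·y·z - 96·x·y³ + 32·x²·y² + 168·x³·y + 64·y·z² - 282·z² + 24·z³ - 104·y²·z + 12·y·z + 576·z + 10·y²·z² - 8·y·z³ + 12·y³·z + 126·y² + 540·y + 162 - 108·y³    [combine like terms]

370·x·y·z - 354·x·z - 99·x·z² - 681·x²·z + 148·x·y² + 237·x·y - 27·x²·y - 207·x² - 504·x³ + 549·x - 84·x·y²·z + 33·x·y·z² + 227·x²·y·z - 96·x·y³ + 32·x²·y² + 168·x³·y + 64·y·z² - 282·z² + 24·z³ - 104·y²·z + 12·y·z + 576·z + 10·y²·z² - 8·y·z³ + 12·y³·z + 126·y² + 540·y + 162 - 108·y³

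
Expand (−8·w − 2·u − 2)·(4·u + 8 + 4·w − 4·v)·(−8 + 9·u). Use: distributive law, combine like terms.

−328·u·w − 360·u^2·w + 576·w + 256·w^2 − 288·u·w^2 − 256·v·w + 288·u·v·w − 152·u^2 − 72·u^3 + 48·u + 8·u·v + 72·u^2·v + 128 − 64·v

(−8·w − 2·u − 2)·(4·u + 8 + 4·w − 4·v)·(−8 + 9·u)
= (−32·u·w − 64·w − 32·w^2 + 32·v·w − 8·u^2 − 16·u − 8·u·w + 8·u·v − 8·u − 16 − 8·w + 8·v)·(−8 + 9·u)    [distributive law]
= (−40·u·w − 72·w − 32·w^2 + 32·v·w − 8·u^2 − 24·u + 8·u·v − 16 + 8·v)·(−8 + 9·u)    [combine like terms]
= 320·u·w − 360·u^2·w + 576·w − 648·u·w + 256·w^2 − 288·u·w^2 − 256·v·w + 288·u·v·w + 64·u^2 − 72·u^3 + 192·u − 216·u^2 − 64·u·v + 72·u^2·v + 128 − 144·u − 64·v + 72·u·v    [distributive law]
= −328·u·w − 360·u^2·w + 576·w + 256·w^2 − 288·u·w^2 − 256·v·w + 288·u·v·w − 152·u^2 − 72·u^3 + 48·u + 8·u·v + 72·u^2·v + 128 − 64·v    [combine like terms]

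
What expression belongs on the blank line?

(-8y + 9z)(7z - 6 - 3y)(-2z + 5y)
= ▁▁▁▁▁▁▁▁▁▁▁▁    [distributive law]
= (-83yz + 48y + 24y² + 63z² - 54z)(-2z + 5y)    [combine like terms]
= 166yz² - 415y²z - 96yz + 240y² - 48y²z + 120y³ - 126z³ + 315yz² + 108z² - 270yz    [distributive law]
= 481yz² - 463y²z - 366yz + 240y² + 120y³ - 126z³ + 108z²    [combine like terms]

Applying distributive law to the line above:

(-56yz + 48y + 24y² + 63z² - 54z - 27yz)(-2z + 5y)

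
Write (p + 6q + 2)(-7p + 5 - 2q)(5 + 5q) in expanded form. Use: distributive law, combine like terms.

(p + 6q + 2)(-7p + 5 - 2q)(5 + 5q)
= (-7p² + 5p - 2pq - 42pq + 30q - 12q² - 14p + 10 - 4q)(5 + 5q)    [distributive law]
= (-7p² - 9p - 44pq + 26q - 12q² + 10)(5 + 5q)    [combine like terms]
= -35p² - 35p²q - 45p - 45pq - 220pq - 220pq² + 130q + 130q² - 60q² - 60q³ + 50 + 50q    [distributive law]
= -35p² - 35p²q - 45p - 265pq - 220pq² + 180q + 70q² - 60q³ + 50    [combine like terms]

-35p² - 35p²q - 45p - 265pq - 220pq² + 180q + 70q² - 60q³ + 50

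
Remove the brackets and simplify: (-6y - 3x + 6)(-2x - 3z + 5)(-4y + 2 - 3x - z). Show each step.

-48xy^2 + 222xy - 60x^2y - 102xyz - 72y^2z + 138yz - 18yz^2 + 120y^2 - 180y + 93x^2 - 18x^3 - 33x^2z + 99xz - 9xz^2 - 144x - 66z + 18z^2 + 60

(-6y - 3x + 6)(-2x - 3z + 5)(-4y + 2 - 3x - z)
= (12xy + 18yz - 30y + 6x^2 + 9xz - 15x - 12x - 18z + 30)(-4y + 2 - 3x - z)    [distributive law]
= (12xy + 18yz - 30y + 6x^2 + 9xz - 27x - 18z + 30)(-4y + 2 - 3x - z)    [combine like terms]
= -48xy^2 + 24xy - 36x^2y - 12xyz - 72y^2z + 36yz - 54xyz - 18yz^2 + 120y^2 - 60y + 90xy + 30yz - 24x^2y + 12x^2 - 18x^3 - 6x^2z - 36xyz + 18xz - 27x^2z - 9xz^2 + 108xy - 54x + 81x^2 + 27xz + 72yz - 36z + 54xz + 18z^2 - 120y + 60 - 90x - 30z    [distributive law]
= -48xy^2 + 222xy - 60x^2y - 102xyz - 72y^2z + 138yz - 18yz^2 + 120y^2 - 180y + 93x^2 - 18x^3 - 33x^2z + 99xz - 9xz^2 - 144x - 66z + 18z^2 + 60    [combine like terms]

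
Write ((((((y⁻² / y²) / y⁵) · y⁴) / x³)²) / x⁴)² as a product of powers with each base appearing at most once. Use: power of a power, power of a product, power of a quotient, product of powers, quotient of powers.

((((((y⁻² / y²) / y⁵) · y⁴) / x³)²) / x⁴)²
= ((((((y⁻² / y²) / y⁵) · y⁴) / x³)²)²) / ((x⁴)²)    [power of a quotient]
= (((((y⁻² / y²) / y⁵) · y⁴) / x³)⁴) / ((x⁴)²)    [power of a power]
= (((((y⁻² / y²) / y⁵) · y⁴)⁴) / ((x³)⁴)) / ((x⁴)²)    [power of a quotient]
= (((((y⁻² / y²) / y⁵)⁴) · ((y⁴)⁴)) / ((x³)⁴)) / ((x⁴)²)    [power of a product]
= (((((y⁻² / y²)⁴) / ((y⁵)⁴)) · ((y⁴)⁴)) / ((x³)⁴)) / ((x⁴)²)    [power of a quotient]
= ((((((y⁻²)⁴) / ((y²)⁴)) / ((y⁵)⁴)) · ((y⁴)⁴)) / ((x³)⁴)) / ((x⁴)²)    [power of a quotient]
= ((((y⁻⁸ / ((y²)⁴)) / ((y⁵)⁴)) · ((y⁴)⁴)) / ((x³)⁴)) / ((x⁴)²)    [power of a power]
= ((((y⁻⁸ / y⁸) / ((y⁵)⁴)) · ((y⁴)⁴)) / ((x³)⁴)) / ((x⁴)²)    [power of a power]
= (((y⁻¹⁶ / ((y⁵)⁴)) · ((y⁴)⁴)) / ((x³)⁴)) / ((x⁴)²)    [quotient of powers]
= (((y⁻¹⁶ / y²⁰) · ((y⁴)⁴)) / ((x³)⁴)) / ((x⁴)²)    [power of a power]
= ((y⁻³⁶ · ((y⁴)⁴)) / ((x³)⁴)) / ((x⁴)²)    [quotient of powers]
= ((y⁻³⁶ · y¹⁶) / ((x³)⁴)) / ((x⁴)²)    [power of a power]
= (y⁻²⁰ / ((x³)⁴)) / ((x⁴)²)    [product of powers]
= (y⁻²⁰ / x¹²) / ((x⁴)²)    [power of a power]
= (y⁻²⁰ / x¹²) / x⁸    [power of a power]
= x⁻²⁰y⁻²⁰    [quotient of powers; product of powers]

x⁻²⁰y⁻²⁰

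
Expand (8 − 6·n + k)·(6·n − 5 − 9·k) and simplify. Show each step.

78·n − 40 − 77·k − 36·n^2 + 60·k·n − 9·k^2

(8 − 6·n + k)·(6·n − 5 − 9·k)
= 48·n − 40 − 72·k − 36·n^2 + 30·n + 54·k·n + 6·k·n − 5·k − 9·k^2    [distributive law]
= 78·n − 40 − 77·k − 36·n^2 + 60·k·n − 9·k^2    [combine like terms]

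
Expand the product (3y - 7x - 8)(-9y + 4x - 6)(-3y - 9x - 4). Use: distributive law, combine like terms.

(3y - 7x - 8)(-9y + 4x - 6)(-3y - 9x - 4)
= (-27y^2 + 12xy - 18y + 63xy - 28x^2 + 42x + 72y - 32x + 48)(-3y - 9x - 4)    [distributive law]
= (-27y^2 + 75xy + 54y - 28x^2 + 10x + 48)(-3y - 9x - 4)    [combine like terms]
= 81y^3 + 243xy^2 + 108y^2 - 225xy^2 - 675x^2y - 300xy - 162y^2 - 486xy - 216y + 84x^2y + 252x^3 + 112x^2 - 30xy - 90x^2 - 40x - 144y - 432x - 192    [distributive law]
= 81y^3 + 18xy^2 - 54y^2 - 591x^2y - 816xy - 360y + 252x^3 + 22x^2 - 472x - 192    [combine like terms]

81y^3 + 18xy^2 - 54y^2 - 591x^2y - 816xy - 360y + 252x^3 + 22x^2 - 472x - 192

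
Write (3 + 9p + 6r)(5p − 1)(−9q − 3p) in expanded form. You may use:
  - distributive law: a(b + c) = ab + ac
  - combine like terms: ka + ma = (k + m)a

(3 + 9p + 6r)(5p − 1)(−9q − 3p)
= (15p − 3 + 45p^2 − 9p + 30pr − 6r)(−9q − 3p)    [distributive law]
= (6p − 3 + 45p^2 + 30pr − 6r)(−9q − 3p)    [combine like terms]
= −54pq − 18p^2 + 27q + 9p − 405p^2q − 135p^3 − 270pqr − 90p^2r + 54qr + 18pr    [distributive law]

−54pq − 18p^2 + 27q + 9p − 405p^2q − 135p^3 − 270pqr − 90p^2r + 54qr + 18pr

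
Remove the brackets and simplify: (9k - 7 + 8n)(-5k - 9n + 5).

-45k² - 121kn + 80k + 103n - 35 - 72n²

(9k - 7 + 8n)(-5k - 9n + 5)
= -45k² - 81kn + 45k + 35k + 63n - 35 - 40kn - 72n² + 40n    [distributive law]
= -45k² - 121kn + 80k + 103n - 35 - 72n²    [combine like terms]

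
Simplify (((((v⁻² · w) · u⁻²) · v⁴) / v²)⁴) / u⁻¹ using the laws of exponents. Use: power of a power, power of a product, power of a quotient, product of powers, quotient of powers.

(((((v⁻² · w) · u⁻²) · v⁴) / v²)⁴) / u⁻¹
= (((((v⁻² · w) · u⁻²) · v⁴)⁴) / ((v²)⁴)) / u⁻¹    [power of a quotient]
= (((((v⁻² · w) · u⁻²)⁴) · ((v⁴)⁴)) / ((v²)⁴)) / u⁻¹    [power of a product]
= (((((v⁻² · w)⁴) · ((u⁻²)⁴)) · ((v⁴)⁴)) / ((v²)⁴)) / u⁻¹    [power of a product]
= ((((((v⁻²)⁴) · (w⁴)) · ((u⁻²)⁴)) · ((v⁴)⁴)) / ((v²)⁴)) / u⁻¹    [power of a product]
= ((((v⁻⁸ · (w⁴)) · ((u⁻²)⁴)) · ((v⁴)⁴)) / ((v²)⁴)) / u⁻¹    [power of a power]
= ((((v⁻⁸ · w⁴) · u⁻⁸) · ((v⁴)⁴)) / ((v²)⁴)) / u⁻¹    [power of a power]
= ((((v⁻⁸ · w⁴) · u⁻⁸) · v¹⁶) / ((v²)⁴)) / u⁻¹    [power of a power]
= ((((v⁻⁸ · w⁴) · u⁻⁸) · v¹⁶) / v⁸) / u⁻¹    [power of a power]
= u⁻⁷w⁴    [quotient of powers; product of powers]

u⁻⁷w⁴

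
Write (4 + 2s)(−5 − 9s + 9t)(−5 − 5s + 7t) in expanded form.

(4 + 2s)(−5 − 9s + 9t)(−5 − 5s + 7t)
= (−20 − 36s + 36t − 10s − 18s^2 + 18st)(−5 − 5s + 7t)    [distributive law]
= (−20 − 46s + 36t − 18s^2 + 18st)(−5 − 5s + 7t)    [combine like terms]
= 100 + 100s − 140t + 230s + 230s^2 − 322st − 180t − 180st + 252t^2 + 90s^2 + 90s^3 − 126s^2t − 90st − 90s^2t + 126st^2    [distributive law]
= 100 + 330s − 320t + 320s^2 − 592st + 252t^2 + 90s^3 − 216s^2t + 126st^2    [combine like terms]

100 + 330s − 320t + 320s^2 − 592st + 252t^2 + 90s^3 − 216s^2t + 126st^2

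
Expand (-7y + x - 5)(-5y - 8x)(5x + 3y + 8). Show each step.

(-7y + x - 5)(-5y - 8x)(5x + 3y + 8)
= (35y² + 56xy - 5xy - 8x² + 25y + 40x)(5x + 3y + 8)    [distributive law]
= (35y² + 51xy - 8x² + 25y + 40x)(5x + 3y + 8)    [combine like terms]
= 175xy² + 105y³ + 280y² + 255x²y + 153xy² + 408xy - 40x³ - 24x²y - 64x² + 125xy + 75y² + 200y + 200x² + 120xy + 320x    [distributive law]
= 328xy² + 105y³ + 355y² + 231x²y + 653xy - 40x³ + 136x² + 200y + 320x    [combine like terms]

328xy² + 105y³ + 355y² + 231x²y + 653xy - 40x³ + 136x² + 200y + 320x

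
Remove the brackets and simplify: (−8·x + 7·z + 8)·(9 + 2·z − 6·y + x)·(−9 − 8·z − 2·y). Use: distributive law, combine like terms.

576·x + 593·x·z − 304·x·y + 72·x·z² − 366·x·y·z − 96·x·y² + 72·x² + 64·x²·z + 16·x²·y − 1287·z − 758·z² + 604·y·z − 112·z³ + 308·y·z² + 84·y²·z − 648 + 288·y + 96·y²

(−8·x + 7·z + 8)·(9 + 2·z − 6·y + x)·(−9 − 8·z − 2·y)
= (−72·x − 16·x·z + 48·x·y − 8·x² + 63·z + 14·z² − 42·y·z + 7·x·z + 72 + 16·z − 48·y + 8·x)·(−9 − 8·z − 2·y)    [distributive law]
= (−64·x − 9·x·z + 48·x·y − 8·x² + 79·z + 14·z² − 42·y·z + 72 − 48·y)·(−9 − 8·z − 2·y)    [combine like terms]
= 576·x + 512·x·z + 128·x·y + 81·x·z + 72·x·z² + 18·x·y·z − 432·x·y − 384·x·y·z − 96·x·y² + 72·x² + 64·x²·z + 16·x²·y − 711·z − 632·z² − 158·y·z − 126·z² − 112·z³ − 28·y·z² + 378·y·z + 336·y·z² + 84·y²·z − 648 − 576·z − 144·y + 432·y + 384·y·z + 96·y²    [distributive law]
= 576·x + 593·x·z − 304·x·y + 72·x·z² − 366·x·y·z − 96·x·y² + 72·x² + 64·x²·z + 16·x²·y − 1287·z − 758·z² + 604·y·z − 112·z³ + 308·y·z² + 84·y²·z − 648 + 288·y + 96·y²    [combine like terms]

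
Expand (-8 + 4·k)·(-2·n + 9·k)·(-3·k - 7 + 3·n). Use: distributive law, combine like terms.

-208·k·n - 112·n + 48·n^2 - 36·k^2 + 504·k + 132·k^2·n - 24·k·n^2 - 108·k^3

(-8 + 4·k)·(-2·n + 9·k)·(-3·k - 7 + 3·n)
= (16·n - 72·k - 8·k·n + 36·k^2)·(-3·k - 7 + 3·n)    [distributive law]
= -48·k·n - 112·n + 48·n^2 + 216·k^2 + 504·k - 216·k·n + 24·k^2·n + 56·k·n - 24·k·n^2 - 108·k^3 - 252·k^2 + 108·k^2·n    [distributive law]
= -208·k·n - 112·n + 48·n^2 - 36·k^2 + 504·k + 132·k^2·n - 24·k·n^2 - 108·k^3    [combine like terms]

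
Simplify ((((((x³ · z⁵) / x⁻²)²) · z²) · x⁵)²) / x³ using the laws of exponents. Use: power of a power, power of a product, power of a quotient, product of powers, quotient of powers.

((((((x³ · z⁵) / x⁻²)²) · z²) · x⁵)²) / x³
= ((((((x³ · z⁵) / x⁻²)²) · z²)²) · ((x⁵)²)) / x³    [power of a product]
= ((((((x³ · z⁵) / x⁻²)²)²) · ((z²)²)) · ((x⁵)²)) / x³    [power of a product]
= (((((x³ · z⁵) / x⁻²)⁴) · ((z²)²)) · ((x⁵)²)) / x³    [power of a power]
= (((((x³ · z⁵)⁴) / ((x⁻²)⁴)) · ((z²)²)) · ((x⁵)²)) / x³    [power of a quotient]
= ((((((x³)⁴) · ((z⁵)⁴)) / ((x⁻²)⁴)) · ((z²)²)) · ((x⁵)²)) / x³    [power of a product]
= ((((x¹² · ((z⁵)⁴)) / ((x⁻²)⁴)) · ((z²)²)) · ((x⁵)²)) / x³    [power of a power]
= ((((x¹² · z²⁰) / ((x⁻²)⁴)) · ((z²)²)) · ((x⁵)²)) / x³    [power of a power]
= ((((x¹² · z²⁰) / x⁻⁸) · ((z²)²)) · ((x⁵)²)) / x³    [power of a power]
= ((((x¹² · z²⁰) / x⁻⁸) · z⁴) · ((x⁵)²)) / x³    [power of a power]
= ((((x¹² · z²⁰) / x⁻⁸) · z⁴) · x¹⁰) / x³    [power of a power]
= x²⁷z²⁴    [quotient of powers; product of powers]

x²⁷z²⁴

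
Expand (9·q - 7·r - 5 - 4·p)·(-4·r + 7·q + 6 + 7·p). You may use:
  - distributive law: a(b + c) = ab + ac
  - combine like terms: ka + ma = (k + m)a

(9·q - 7·r - 5 - 4·p)·(-4·r + 7·q + 6 + 7·p)
= -36·q·r + 63·q^2 + 54·q + 63·p·q + 28·r^2 - 49·q·r - 42·r - 49·p·r + 20·r - 35·q - 30 - 35·p + 16·p·r - 28·p·q - 24·p - 28·p^2    [distributive law]
= -85·q·r + 63·q^2 + 19·q + 35·p·q + 28·r^2 - 22·r - 33·p·r - 30 - 59·p - 28·p^2    [combine like terms]

-85·q·r + 63·q^2 + 19·q + 35·p·q + 28·r^2 - 22·r - 33·p·r - 30 - 59·p - 28·p^2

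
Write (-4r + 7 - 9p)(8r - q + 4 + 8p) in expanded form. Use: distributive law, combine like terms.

-32r^2 + 4qr + 40r - 104pr - 7q + 28 + 20p + 9pq - 72p^2

(-4r + 7 - 9p)(8r - q + 4 + 8p)
= -32r^2 + 4qr - 16r - 32pr + 56r - 7q + 28 + 56p - 72pr + 9pq - 36p - 72p^2    [distributive law]
= -32r^2 + 4qr + 40r - 104pr - 7q + 28 + 20p + 9pq - 72p^2    [combine like terms]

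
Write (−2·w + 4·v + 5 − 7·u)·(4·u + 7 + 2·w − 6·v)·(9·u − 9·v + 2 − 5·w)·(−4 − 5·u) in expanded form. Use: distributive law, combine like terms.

−93·u^2·w + 290·u^3·w − 782·u·v·w − 440·u^2·v·w + 655·u·w − 356·u·w^2 − 370·u^2·w^2 − 344·v·w + 732·w − 48·w^2 + 256·v·w^2 + 320·u·v·w^2 − 80·w^3 − 100·u·w^3 + 240·v^2·w + 300·u·v^2·w − 4891·u^2·v − 3870·u^3·v + 3102·u·v^2 + 3690·u^2·v^2 + 159·u·v + 120·v^2 + 1276·v − 864·v^3 − 1080·u·v^3 − 17·u^2 + 2593·u^3 − 1378·u − 280 + 1260·u^4

(−2·w + 4·v + 5 − 7·u)·(4·u + 7 + 2·w − 6·v)·(9·u − 9·v + 2 − 5·w)·(−4 − 5·u)
= (−8·u·w − 14·w − 4·w^2 + 12·v·w + 16·u·v + 28·v + 8·v·w − 24·v^2 + 20·u + 35 + 10·w − 30·v − 28·u^2 − 49·u − 14·u·w + 42·u·v)·(9·u − 9·v + 2 − 5·w)·(−4 − 5·u)    [distributive law]
= (−22·u·w − 4·w − 4·w^2 + 20·v·w + 58·u·v − 2·v − 24·v^2 − 29·u + 35 − 28·u^2)·(9·u − 9·v + 2 − 5·w)·(−4 − 5·u)    [combine like terms]
= (−198·u^2·w + 198·u·v·w − 44·u·w + 110·u·w^2 − 36·u·w + 36·v·w − 8·w + 20·w^2 − 36·u·w^2 + 36·v·w^2 − 8·w^2 + 20·w^3 + 180·u·v·w − 180·v^2·w + 40·v·w − 100·v·w^2 + 522·u^2·v − 522·u·v^2 + 116·u·v − 290·u·v·w − 18·u·v + 18·v^2 − 4·v + 10·v·w − 216·u·v^2 + 216·v^3 − 48·v^2 + 120·v^2·w − 261·u^2 + 261·u·v − 58·u + 145·u·w + 315·u − 315·v + 70 − 175·w − 252·u^3 + 252·u^2·v − 56·u^2 + 140·u^2·w)·(−4 − 5·u)    [distributive law]
= (−58·u^2·w + 88·u·v·w + 65·u·w + 74·u·w^2 + 86·v·w − 183·w + 12·w^2 − 64·v·w^2 + 20·w^3 − 60·v^2·w + 774·u^2·v − 738·u·v^2 + 359·u·v − 30·v^2 − 319·v + 216·v^3 − 317·u^2 + 257·u + 70 − 252·u^3)·(−4 − 5·u)    [combine like terms]
= 232·u^2·w + 290·u^3·w − 352·u·v·w − 440·u^2·v·w − 260·u·w − 325·u^2·w − 296·u·w^2 − 370·u^2·w^2 − 344·v·w − 430·u·v·w + 732·w + 915·u·w − 48·w^2 − 60·u·w^2 + 256·v·w^2 + 320·u·v·w^2 − 80·w^3 − 100·u·w^3 + 240·v^2·w + 300·u·v^2·w − 3096·u^2·v − 3870·u^3·v + 2952·u·v^2 + 3690·u^2·v^2 − 1436·u·v − 1795·u^2·v + 120·v^2 + 150·u·v^2 + 1276·v + 1595·u·v − 864·v^3 − 1080·u·v^3 + 1268·u^2 + 1585·u^3 − 1028·u − 1285·u^2 − 280 − 350·u + 1008·u^3 + 1260·u^4    [distributive law]
= −93·u^2·w + 290·u^3·w − 782·u·v·w − 440·u^2·v·w + 655·u·w − 356·u·w^2 − 370·u^2·w^2 − 344·v·w + 732·w − 48·w^2 + 256·v·w^2 + 320·u·v·w^2 − 80·w^3 − 100·u·w^3 + 240·v^2·w + 300·u·v^2·w − 4891·u^2·v − 3870·u^3·v + 3102·u·v^2 + 3690·u^2·v^2 + 159·u·v + 120·v^2 + 1276·v − 864·v^3 − 1080·u·v^3 − 17·u^2 + 2593·u^3 − 1378·u − 280 + 1260·u^4    [combine like terms]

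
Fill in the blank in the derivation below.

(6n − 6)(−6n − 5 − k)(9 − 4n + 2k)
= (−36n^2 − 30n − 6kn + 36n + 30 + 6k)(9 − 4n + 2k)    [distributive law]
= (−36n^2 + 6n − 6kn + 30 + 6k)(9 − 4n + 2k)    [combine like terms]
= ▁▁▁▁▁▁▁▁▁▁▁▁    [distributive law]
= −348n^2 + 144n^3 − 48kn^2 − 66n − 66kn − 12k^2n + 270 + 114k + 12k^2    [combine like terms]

After distributive law, the bracketed line is:

−324n^2 + 144n^3 − 72kn^2 + 54n − 24n^2 + 12kn − 54kn + 24kn^2 − 12k^2n + 270 − 120n + 60k + 54k − 24kn + 12k^2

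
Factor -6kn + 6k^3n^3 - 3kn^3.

-6kn + 6k^3n^3 - 3kn^3
= 3(-2kn + 2k^3n^3 - kn^3)    [factor out 3]
= 3kn(-2 + 2k^2n^2 - n^2)    [factor out kn]

3kn(-2 + 2k^2n^2 - n^2)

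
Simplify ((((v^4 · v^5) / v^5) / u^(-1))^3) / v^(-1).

u^3v^13

((((v^4 · v^5) / v^5) / u^(-1))^3) / v^(-1)
= ((((v^4 · v^5) / v^5)^3) / ((u^(-1))^3)) / v^(-1)    [power of a quotient]
= ((((v^4 · v^5)^3) / ((v^5)^3)) / ((u^(-1))^3)) / v^(-1)    [power of a quotient]
= (((((v^4)^3) · ((v^5)^3)) / ((v^5)^3)) / ((u^(-1))^3)) / v^(-1)    [power of a product]
= (((v^12 · ((v^5)^3)) / ((v^5)^3)) / ((u^(-1))^3)) / v^(-1)    [power of a power]
= (((v^12 · v^15) / ((v^5)^3)) / ((u^(-1))^3)) / v^(-1)    [power of a power]
= ((v^27 / ((v^5)^3)) / ((u^(-1))^3)) / v^(-1)    [product of powers]
= ((v^27 / v^15) / ((u^(-1))^3)) / v^(-1)    [power of a power]
= (v^12 / ((u^(-1))^3)) / v^(-1)    [quotient of powers]
= (v^12 / u^(-3)) / v^(-1)    [power of a power]
= u^3v^13    [quotient of powers]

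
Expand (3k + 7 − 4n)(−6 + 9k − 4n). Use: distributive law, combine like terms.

(3k + 7 − 4n)(−6 + 9k − 4n)
= −18k + 27k² − 12kn − 42 + 63k − 28n + 24n − 36kn + 16n²    [distributive law]
= 45k + 27k² − 48kn − 42 − 4n + 16n²    [combine like terms]

45k + 27k² − 48kn − 42 − 4n + 16n²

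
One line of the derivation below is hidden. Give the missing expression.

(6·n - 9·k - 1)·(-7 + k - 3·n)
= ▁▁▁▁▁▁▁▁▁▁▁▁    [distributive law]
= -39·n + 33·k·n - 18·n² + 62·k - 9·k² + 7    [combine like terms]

After distributive law, the bracketed line is:

-42·n + 6·k·n - 18·n² + 63·k - 9·k² + 27·k·n + 7 - k + 3·n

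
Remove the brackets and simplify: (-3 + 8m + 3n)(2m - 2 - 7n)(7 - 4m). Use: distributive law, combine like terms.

-178m + 200m^2 + 42 + 105n - 410mn - 64m^3 + 200m^2n - 147n^2 + 84mn^2

(-3 + 8m + 3n)(2m - 2 - 7n)(7 - 4m)
= (-6m + 6 + 21n + 16m^2 - 16m - 56mn + 6mn - 6n - 21n^2)(7 - 4m)    [distributive law]
= (-22m + 6 + 15n + 16m^2 - 50mn - 21n^2)(7 - 4m)    [combine like terms]
= -154m + 88m^2 + 42 - 24m + 105n - 60mn + 112m^2 - 64m^3 - 350mn + 200m^2n - 147n^2 + 84mn^2    [distributive law]
= -178m + 200m^2 + 42 + 105n - 410mn - 64m^3 + 200m^2n - 147n^2 + 84mn^2    [combine like terms]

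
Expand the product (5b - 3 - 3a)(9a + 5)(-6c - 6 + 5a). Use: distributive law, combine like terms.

(5b - 3 - 3a)(9a + 5)(-6c - 6 + 5a)
= (45ab + 25b - 27a - 15 - 27a² - 15a)(-6c - 6 + 5a)    [distributive law]
= (45ab + 25b - 42a - 15 - 27a²)(-6c - 6 + 5a)    [combine like terms]
= -270abc - 270ab + 225a²b - 150bc - 150b + 125ab + 252ac + 252a - 210a² + 90c + 90 - 75a + 162a²c + 162a² - 135a³    [distributive law]
= -270abc - 145ab + 225a²b - 150bc - 150b + 252ac + 177a - 48a² + 90c + 90 + 162a²c - 135a³    [combine like terms]

-270abc - 145ab + 225a²b - 150bc - 150b + 252ac + 177a - 48a² + 90c + 90 + 162a²c - 135a³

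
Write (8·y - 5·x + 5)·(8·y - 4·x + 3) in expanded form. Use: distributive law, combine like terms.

64·y^2 - 72·x·y + 64·y + 20·x^2 - 35·x + 15

(8·y - 5·x + 5)·(8·y - 4·x + 3)
= 64·y^2 - 32·x·y + 24·y - 40·x·y + 20·x^2 - 15·x + 40·y - 20·x + 15    [distributive law]
= 64·y^2 - 72·x·y + 64·y + 20·x^2 - 35·x + 15    [combine like terms]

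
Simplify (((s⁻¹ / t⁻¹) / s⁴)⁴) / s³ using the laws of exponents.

(((s⁻¹ / t⁻¹) / s⁴)⁴) / s³
= (((s⁻¹ / t⁻¹)⁴) / ((s⁴)⁴)) / s³    [power of a quotient]
= ((((s⁻¹)⁴) / ((t⁻¹)⁴)) / ((s⁴)⁴)) / s³    [power of a quotient]
= ((s⁻⁴ / ((t⁻¹)⁴)) / ((s⁴)⁴)) / s³    [power of a power]
= ((s⁻⁴ / t⁻⁴) / ((s⁴)⁴)) / s³    [power of a power]
= ((s⁻⁴ / t⁻⁴) / s¹⁶) / s³    [power of a power]
= s⁻²³·t⁴    [quotient of powers; product of powers]

s⁻²³·t⁴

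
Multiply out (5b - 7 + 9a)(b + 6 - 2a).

(5b - 7 + 9a)(b + 6 - 2a)
= 5b^2 + 30b - 10ab - 7b - 42 + 14a + 9ab + 54a - 18a^2    [distributive law]
= 5b^2 + 23b - ab - 42 + 68a - 18a^2    [combine like terms]

5b^2 + 23b - ab - 42 + 68a - 18a^2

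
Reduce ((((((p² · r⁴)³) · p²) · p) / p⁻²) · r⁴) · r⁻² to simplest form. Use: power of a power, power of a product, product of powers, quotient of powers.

((((((p² · r⁴)³) · p²) · p) / p⁻²) · r⁴) · r⁻²
= (((((((p²)³) · ((r⁴)³)) · p²) · p) / p⁻²) · r⁴) · r⁻²    [power of a product]
= (((((p⁶ · ((r⁴)³)) · p²) · p) / p⁻²) · r⁴) · r⁻²    [power of a power]
= (((((p⁶ · r¹²) · p²) · p) / p⁻²) · r⁴) · r⁻²    [power of a power]
= p¹¹·r¹⁴    [quotient of powers; product of powers]

p¹¹·r¹⁴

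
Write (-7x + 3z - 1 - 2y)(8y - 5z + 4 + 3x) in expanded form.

(-7x + 3z - 1 - 2y)(8y - 5z + 4 + 3x)
= -56xy + 35xz - 28x - 21x^2 + 24yz - 15z^2 + 12z + 9xz - 8y + 5z - 4 - 3x - 16y^2 + 10yz - 8y - 6xy    [distributive law]
= -62xy + 44xz - 31x - 21x^2 + 34yz - 15z^2 + 17z - 16y - 4 - 16y^2    [combine like terms]

-62xy + 44xz - 31x - 21x^2 + 34yz - 15z^2 + 17z - 16y - 4 - 16y^2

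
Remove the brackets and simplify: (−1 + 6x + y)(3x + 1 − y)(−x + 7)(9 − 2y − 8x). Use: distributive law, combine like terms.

(−1 + 6x + y)(3x + 1 − y)(−x + 7)(9 − 2y − 8x)
= (−3x − 1 + y + 18x² + 6x − 6xy + 3xy + y − y²)(−x + 7)(9 − 2y − 8x)    [distributive law]
= (3x − 1 + 2y + 18x² − 3xy − y²)(−x + 7)(9 − 2y − 8x)    [combine like terms]
= (−3x² + 21x + x − 7 − 2xy + 14y − 18x³ + 126x² + 3x²y − 21xy + xy² − 7y²)(9 − 2y − 8x)    [distributive law]
= (123x² + 22x − 7 − 23xy + 14y − 18x³ + 3x²y + xy² − 7y²)(9 − 2y − 8x)    [combine like terms]
= 1107x² − 246x²y − 984x³ + 198x − 44xy − 176x² − 63 + 14y + 56x − 207xy + 46xy² + 184x²y + 126y − 28y² − 112xy − 162x³ + 36x³y + 144x⁴ + 27x²y − 6x²y² − 24x³y + 9xy² − 2xy³ − 8x²y² − 63y² + 14y³ + 56xy²    [distributive law]
= 931x² − 35x²y − 1146x³ + 254x − 363xy − 63 + 140y + 111xy² − 91y² + 12x³y + 144x⁴ − 14x²y² − 2xy³ + 14y³    [combine like terms]

931x² − 35x²y − 1146x³ + 254x − 363xy − 63 + 140y + 111xy² − 91y² + 12x³y + 144x⁴ − 14x²y² − 2xy³ + 14y³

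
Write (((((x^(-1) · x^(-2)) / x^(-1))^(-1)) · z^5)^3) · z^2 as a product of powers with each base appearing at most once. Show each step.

x^6z^17

(((((x^(-1) · x^(-2)) / x^(-1))^(-1)) · z^5)^3) · z^2
= (((((x^(-1) · x^(-2)) / x^(-1))^(-1))^3) · ((z^5)^3)) · z^2    [power of a product]
= ((((x^(-1) · x^(-2)) / x^(-1))^(-3)) · ((z^5)^3)) · z^2    [power of a power]
= ((((x^(-1) · x^(-2))^(-3)) / ((x^(-1))^(-3))) · ((z^5)^3)) · z^2    [power of a quotient]
= (((((x^(-1))^(-3)) · ((x^(-2))^(-3))) / ((x^(-1))^(-3))) · ((z^5)^3)) · z^2    [power of a product]
= (((x^3 · ((x^(-2))^(-3))) / ((x^(-1))^(-3))) · ((z^5)^3)) · z^2    [power of a power]
= (((x^3 · x^6) / ((x^(-1))^(-3))) · ((z^5)^3)) · z^2    [power of a power]
= ((x^9 / ((x^(-1))^(-3))) · ((z^5)^3)) · z^2    [product of powers]
= ((x^9 / x^3) · ((z^5)^3)) · z^2    [power of a power]
= (x^6 · ((z^5)^3)) · z^2    [quotient of powers]
= (x^6 · z^15) · z^2    [power of a power]
= x^6z^17    [product of powers]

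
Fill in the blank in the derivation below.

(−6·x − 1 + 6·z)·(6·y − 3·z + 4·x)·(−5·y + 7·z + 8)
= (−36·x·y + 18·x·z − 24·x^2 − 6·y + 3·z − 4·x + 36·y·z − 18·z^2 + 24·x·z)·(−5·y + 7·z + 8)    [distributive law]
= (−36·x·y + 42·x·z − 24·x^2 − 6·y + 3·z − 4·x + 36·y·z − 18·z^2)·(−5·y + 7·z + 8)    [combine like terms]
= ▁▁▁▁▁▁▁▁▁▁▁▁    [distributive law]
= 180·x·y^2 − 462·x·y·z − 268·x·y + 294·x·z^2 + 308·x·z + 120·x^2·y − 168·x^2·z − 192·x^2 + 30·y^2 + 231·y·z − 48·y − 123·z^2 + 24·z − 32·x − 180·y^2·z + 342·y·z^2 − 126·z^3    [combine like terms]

By distributive law:

180·x·y^2 − 252·x·y·z − 288·x·y − 210·x·y·z + 294·x·z^2 + 336·x·z + 120·x^2·y − 168·x^2·z − 192·x^2 + 30·y^2 − 42·y·z − 48·y − 15·y·z + 21·z^2 + 24·z + 20·x·y − 28·x·z − 32·x − 180·y^2·z + 252·y·z^2 + 288·y·z + 90·y·z^2 − 126·z^3 − 144·z^2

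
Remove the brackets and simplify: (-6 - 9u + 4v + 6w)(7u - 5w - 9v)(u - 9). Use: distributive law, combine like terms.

525u^2 + 378u - 753uw - 270w - 927uv - 486v - 63u^3 + 87u^2w + 109u^2v - 74uvw + 666vw - 36uv^2 + 324v^2 - 30uw^2 + 270w^2

(-6 - 9u + 4v + 6w)(7u - 5w - 9v)(u - 9)
= (-42u + 30w + 54v - 63u^2 + 45uw + 81uv + 28uv - 20vw - 36v^2 + 42uw - 30w^2 - 54vw)(u - 9)    [distributive law]
= (-42u + 30w + 54v - 63u^2 + 87uw + 109uv - 74vw - 36v^2 - 30w^2)(u - 9)    [combine like terms]
= -42u^2 + 378u + 30uw - 270w + 54uv - 486v - 63u^3 + 567u^2 + 87u^2w - 783uw + 109u^2v - 981uv - 74uvw + 666vw - 36uv^2 + 324v^2 - 30uw^2 + 270w^2    [distributive law]
= 525u^2 + 378u - 753uw - 270w - 927uv - 486v - 63u^3 + 87u^2w + 109u^2v - 74uvw + 666vw - 36uv^2 + 324v^2 - 30uw^2 + 270w^2    [combine like terms]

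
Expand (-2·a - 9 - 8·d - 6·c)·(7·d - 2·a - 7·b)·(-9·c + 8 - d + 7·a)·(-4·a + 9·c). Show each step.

(-2·a - 9 - 8·d - 6·c)·(7·d - 2·a - 7·b)·(-9·c + 8 - d + 7·a)·(-4·a + 9·c)
= (-14·a·d + 4·a^2 + 14·a·b - 63·d + 18·a + 63·b - 56·d^2 + 16·a·d + 56·b·d - 42·c·d + 12·a·c + 42·b·c)·(-9·c + 8 - d + 7·a)·(-4·a + 9·c)    [distributive law]
= (2·a·d + 4·a^2 + 14·a·b - 63·d + 18·a + 63·b - 56·d^2 + 56·b·d - 42·c·d + 12·a·c + 42·b·c)·(-9·c + 8 - d + 7·a)·(-4·a + 9·c)    [combine like terms]
= (-18·a·c·d + 16·a·d - 2·a·d^2 + 14·a^2·d - 36·a^2·c + 32·a^2 - 4·a^2·d + 28·a^3 - 126·a·b·c + 112·a·b - 14·a·b·d + 98·a^2·b + 567·c·d - 504·d + 63·d^2 - 441·a·d - 162·a·c + 144·a - 18·a·d + 126·a^2 - 567·b·c + 504·b - 63·b·d + 441·a·b + 504·c·d^2 - 448·d^2 + 56·d^3 - 392·a·d^2 - 504·b·c·d + 448·b·d - 56·b·d^2 + 392·a·b·d + 378·c^2·d - 336·c·d + 42·c·d^2 - 294·a·c·d - 108·a·c^2 + 96·a·c - 12·a·c·d + 84·a^2·c - 378·b·c^2 + 336·b·c - 42·b·c·d + 294·a·b·c)·(-4·a + 9·c)    [distributive law]
= (-324·a·c·d - 443·a·d - 394·a·d^2 + 10·a^2·d + 48·a^2·c + 158·a^2 + 28·a^3 + 168·a·b·c + 553·a·b + 378·a·b·d + 98·a^2·b + 231·c·d - 504·d - 385·d^2 - 66·a·c + 144·a - 231·b·c + 504·b + 385·b·d + 546·c·d^2 + 56·d^3 - 546·b·c·d - 56·b·d^2 + 378·c^2·d - 108·a·c^2 - 378·b·c^2)·(-4·a + 9·c)    [combine like terms]
= 1296·a^2·c·d - 2916·a·c^2·d + 1772·a^2·d - 3987·a·c·d + 1576·a^2·d^2 - 3546·a·c·d^2 - 40·a^3·d + 90·a^2·c·d - 192·a^3·c + 432·a^2·c^2 - 632·a^3 + 1422·a^2·c - 112·a^4 + 252·a^3·c - 672·a^2·b·c + 1512·a·b·c^2 - 2212·a^2·b + 4977·a·b·c - 1512·a^2·b·d + 3402·a·b·c·d - 392·a^3·b + 882·a^2·b·c - 924·a·c·d + 2079·c^2·d + 2016·a·d - 4536·c·d + 1540·a·d^2 - 3465·c·d^2 + 264·a^2·c - 594·a·c^2 - 576·a^2 + 1296·a·c + 924·a·b·c - 2079·b·c^2 - 2016·a·b + 4536·b·c - 1540·a·b·d + 3465·b·c·d - 2184·a·c·d^2 + 4914·c^2·d^2 - 224·a·d^3 + 504·c·d^3 + 2184·a·b·c·d - 4914·b·c^2·d + 224·a·b·d^2 - 504·b·c·d^2 - 1512·a·c^2·d + 3402·c^3·d + 432·a^2·c^2 - 972·a·c^3 + 1512·a·b·c^2 - 3402·b·c^3    [distributive law]
= 1386·a^2·c·d - 4428·a·c^2·d + 1772·a^2·d - 4911·a·c·d + 1576·a^2·d^2 - 5730·a·c·d^2 - 40·a^3·d + 60·a^3·c + 864·a^2·c^2 - 632·a^3 + 1686·a^2·c - 112·a^4 + 210·a^2·b·c + 3024·a·b·c^2 - 2212·a^2·b + 5901·a·b·c - 1512·a^2·b·d + 5586·a·b·c·d - 392·a^3·b + 2079·c^2·d + 2016·a·d - 4536·c·d + 1540·a·d^2 - 3465·c·d^2 - 594·a·c^2 - 576·a^2 + 1296·a·c - 2079·b·c^2 - 2016·a·b + 4536·b·c - 1540·a·b·d + 3465·b·c·d + 4914·c^2·d^2 - 224·a·d^3 + 504·c·d^3 - 4914·b·c^2·d + 224·a·b·d^2 - 504·b·c·d^2 + 3402·c^3·d - 972·a·c^3 - 3402·b·c^3    [combine like terms]

1386·a^2·c·d - 4428·a·c^2·d + 1772·a^2·d - 4911·a·c·d + 1576·a^2·d^2 - 5730·a·c·d^2 - 40·a^3·d + 60·a^3·c + 864·a^2·c^2 - 632·a^3 + 1686·a^2·c - 112·a^4 + 210·a^2·b·c + 3024·a·b·c^2 - 2212·a^2·b + 5901·a·b·c - 1512·a^2·b·d + 5586·a·b·c·d - 392·a^3·b + 2079·c^2·d + 2016·a·d - 4536·c·d + 1540·a·d^2 - 3465·c·d^2 - 594·a·c^2 - 576·a^2 + 1296·a·c - 2079·b·c^2 - 2016·a·b + 4536·b·c - 1540·a·b·d + 3465·b·c·d + 4914·c^2·d^2 - 224·a·d^3 + 504·c·d^3 - 4914·b·c^2·d + 224·a·b·d^2 - 504·b·c·d^2 + 3402·c^3·d - 972·a·c^3 - 3402·b·c^3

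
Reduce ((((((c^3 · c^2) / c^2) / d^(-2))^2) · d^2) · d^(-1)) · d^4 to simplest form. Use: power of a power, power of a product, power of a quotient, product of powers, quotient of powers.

((((((c^3 · c^2) / c^2) / d^(-2))^2) · d^2) · d^(-1)) · d^4
= ((((((c^3 · c^2) / c^2)^2) / ((d^(-2))^2)) · d^2) · d^(-1)) · d^4    [power of a quotient]
= ((((((c^3 · c^2)^2) / ((c^2)^2)) / ((d^(-2))^2)) · d^2) · d^(-1)) · d^4    [power of a quotient]
= (((((((c^3)^2) · ((c^2)^2)) / ((c^2)^2)) / ((d^(-2))^2)) · d^2) · d^(-1)) · d^4    [power of a product]
= (((((c^6 · ((c^2)^2)) / ((c^2)^2)) / ((d^(-2))^2)) · d^2) · d^(-1)) · d^4    [power of a power]
= (((((c^6 · c^4) / ((c^2)^2)) / ((d^(-2))^2)) · d^2) · d^(-1)) · d^4    [power of a power]
= ((((c^10 / ((c^2)^2)) / ((d^(-2))^2)) · d^2) · d^(-1)) · d^4    [product of powers]
= ((((c^10 / c^4) / ((d^(-2))^2)) · d^2) · d^(-1)) · d^4    [power of a power]
= (((c^6 / ((d^(-2))^2)) · d^2) · d^(-1)) · d^4    [quotient of powers]
= (((c^6 / d^(-4)) · d^2) · d^(-1)) · d^4    [power of a power]
= c^6d^9    [quotient of powers; product of powers]

c^6d^9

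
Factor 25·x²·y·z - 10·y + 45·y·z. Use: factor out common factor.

25·x²·y·z - 10·y + 45·y·z
= 5(5·x²·y·z - 2·y + 9·y·z)    [factor out 5]
= 5·y(5·x²·z - 2 + 9·z)    [factor out y]

5·y(5·x²·z - 2 + 9·z)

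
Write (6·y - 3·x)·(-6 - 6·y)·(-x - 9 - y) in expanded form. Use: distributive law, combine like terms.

-144·x·y + 324·y + 360·y^2 + 18·x·y^2 + 36·y^3 - 18·x^2 - 162·x - 18·x^2·y

(6·y - 3·x)·(-6 - 6·y)·(-x - 9 - y)
= (-36·y - 36·y^2 + 18·x + 18·x·y)·(-x - 9 - y)    [distributive law]
= 36·x·y + 324·y + 36·y^2 + 36·x·y^2 + 324·y^2 + 36·y^3 - 18·x^2 - 162·x - 18·x·y - 18·x^2·y - 162·x·y - 18·x·y^2    [distributive law]
= -144·x·y + 324·y + 360·y^2 + 18·x·y^2 + 36·y^3 - 18·x^2 - 162·x - 18·x^2·y    [combine like terms]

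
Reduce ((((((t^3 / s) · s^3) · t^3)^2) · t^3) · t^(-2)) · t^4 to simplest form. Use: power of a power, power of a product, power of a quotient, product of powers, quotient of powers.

s^4t^17

((((((t^3 / s) · s^3) · t^3)^2) · t^3) · t^(-2)) · t^4
= ((((((t^3 / s) · s^3)^2) · ((t^3)^2)) · t^3) · t^(-2)) · t^4    [power of a product]
= ((((((t^3 / s)^2) · ((s^3)^2)) · ((t^3)^2)) · t^3) · t^(-2)) · t^4    [power of a product]
= (((((((t^3)^2) / (s^2)) · ((s^3)^2)) · ((t^3)^2)) · t^3) · t^(-2)) · t^4    [power of a quotient]
= (((((t^6 / (s^2)) · ((s^3)^2)) · ((t^3)^2)) · t^3) · t^(-2)) · t^4    [power of a power]
= (((((t^6 / s^2) · s^6) · ((t^3)^2)) · t^3) · t^(-2)) · t^4    [power of a power]
= (((((t^6 / s^2) · s^6) · t^6) · t^3) · t^(-2)) · t^4    [power of a power]
= s^4t^17    [quotient of powers; product of powers]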